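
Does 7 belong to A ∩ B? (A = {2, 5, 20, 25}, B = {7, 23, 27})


A = {2, 5, 20, 25}, B = {7, 23, 27}
A ∩ B = elements in both A and B
A ∩ B = ∅
Checking if 7 ∈ A ∩ B
7 is not in A ∩ B → False

7 ∉ A ∩ B


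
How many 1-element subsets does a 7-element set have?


C(n,k) = n! / (k!(n-k)!)
C(7,1) = 7! / (1!6!)
= 7

C(7,1) = 7


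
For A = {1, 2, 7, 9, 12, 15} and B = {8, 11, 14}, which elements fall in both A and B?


A = {1, 2, 7, 9, 12, 15}
B = {8, 11, 14}
Region: in both A and B
Elements: ∅

Elements in both A and B: ∅


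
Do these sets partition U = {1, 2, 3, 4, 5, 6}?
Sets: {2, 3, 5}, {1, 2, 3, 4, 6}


A partition requires: (1) non-empty parts, (2) pairwise disjoint, (3) union = U
Parts: {2, 3, 5}, {1, 2, 3, 4, 6}
Union of parts: {1, 2, 3, 4, 5, 6}
U = {1, 2, 3, 4, 5, 6}
All non-empty? True
Pairwise disjoint? False
Covers U? True

No, not a valid partition


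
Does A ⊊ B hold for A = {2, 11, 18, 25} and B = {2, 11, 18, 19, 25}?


A ⊂ B requires: A ⊆ B AND A ≠ B.
A ⊆ B? Yes
A = B? No
A ⊂ B: Yes (A is a proper subset of B)

Yes, A ⊂ B


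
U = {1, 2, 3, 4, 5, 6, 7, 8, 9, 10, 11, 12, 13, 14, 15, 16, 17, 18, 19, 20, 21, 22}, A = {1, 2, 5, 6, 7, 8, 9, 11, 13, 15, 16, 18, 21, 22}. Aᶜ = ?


Aᶜ = U \ A = elements in U but not in A
U = {1, 2, 3, 4, 5, 6, 7, 8, 9, 10, 11, 12, 13, 14, 15, 16, 17, 18, 19, 20, 21, 22}
A = {1, 2, 5, 6, 7, 8, 9, 11, 13, 15, 16, 18, 21, 22}
Aᶜ = {3, 4, 10, 12, 14, 17, 19, 20}

Aᶜ = {3, 4, 10, 12, 14, 17, 19, 20}


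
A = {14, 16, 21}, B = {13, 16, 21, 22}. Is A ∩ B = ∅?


Disjoint means A ∩ B = ∅.
A ∩ B = {16, 21}
A ∩ B ≠ ∅, so A and B are NOT disjoint.

No, A and B are not disjoint (A ∩ B = {16, 21})


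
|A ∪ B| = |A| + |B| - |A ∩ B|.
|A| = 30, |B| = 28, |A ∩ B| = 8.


|A ∪ B| = |A| + |B| - |A ∩ B|
= 30 + 28 - 8
= 50

|A ∪ B| = 50


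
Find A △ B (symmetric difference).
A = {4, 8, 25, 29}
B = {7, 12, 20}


A △ B = (A \ B) ∪ (B \ A) = elements in exactly one of A or B
A \ B = {4, 8, 25, 29}
B \ A = {7, 12, 20}
A △ B = {4, 7, 8, 12, 20, 25, 29}

A △ B = {4, 7, 8, 12, 20, 25, 29}


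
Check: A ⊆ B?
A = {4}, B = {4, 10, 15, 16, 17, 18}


A ⊆ B means every element of A is in B.
All elements of A are in B.
So A ⊆ B.

Yes, A ⊆ B


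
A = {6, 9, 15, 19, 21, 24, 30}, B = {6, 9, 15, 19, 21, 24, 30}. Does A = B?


Two sets are equal iff they have exactly the same elements.
A = {6, 9, 15, 19, 21, 24, 30}
B = {6, 9, 15, 19, 21, 24, 30}
Same elements → A = B

Yes, A = B


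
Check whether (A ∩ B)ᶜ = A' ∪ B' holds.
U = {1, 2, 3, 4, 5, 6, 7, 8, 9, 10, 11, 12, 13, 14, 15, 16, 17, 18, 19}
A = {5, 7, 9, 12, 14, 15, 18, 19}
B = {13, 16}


LHS: A ∩ B = ∅
(A ∩ B)' = U \ (A ∩ B) = {1, 2, 3, 4, 5, 6, 7, 8, 9, 10, 11, 12, 13, 14, 15, 16, 17, 18, 19}
A' = {1, 2, 3, 4, 6, 8, 10, 11, 13, 16, 17}, B' = {1, 2, 3, 4, 5, 6, 7, 8, 9, 10, 11, 12, 14, 15, 17, 18, 19}
Claimed RHS: A' ∪ B' = {1, 2, 3, 4, 5, 6, 7, 8, 9, 10, 11, 12, 13, 14, 15, 16, 17, 18, 19}
Identity is VALID: LHS = RHS = {1, 2, 3, 4, 5, 6, 7, 8, 9, 10, 11, 12, 13, 14, 15, 16, 17, 18, 19} ✓

Identity is valid. (A ∩ B)' = A' ∪ B' = {1, 2, 3, 4, 5, 6, 7, 8, 9, 10, 11, 12, 13, 14, 15, 16, 17, 18, 19}


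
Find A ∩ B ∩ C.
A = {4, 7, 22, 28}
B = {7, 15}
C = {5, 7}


A ∩ B = {7}
(A ∩ B) ∩ C = {7}

A ∩ B ∩ C = {7}


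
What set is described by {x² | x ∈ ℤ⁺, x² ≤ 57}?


Checking each candidate:
Condition: positive perfect squares ≤ 57
Result = {1, 4, 9, 16, 25, 36, 49}

{1, 4, 9, 16, 25, 36, 49}


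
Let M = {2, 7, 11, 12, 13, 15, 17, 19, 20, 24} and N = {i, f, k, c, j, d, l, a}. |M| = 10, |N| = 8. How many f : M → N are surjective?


n = |M| = 10, k = |N| = 8. Surjections via inclusion-exclusion:
S(n,k) = Σ(-1)^i × C(k,i) × (k-i)^n, i=0 to k
i=0: (-1)^0×C(8,0)×8^10 = 1073741824
i=1: (-1)^1×C(8,1)×7^10 = -2259801992
i=2: (-1)^2×C(8,2)×6^10 = 1693052928
i=3: (-1)^3×C(8,3)×5^10 = -546875000
i=4: (-1)^4×C(8,4)×4^10 = 73400320
i=5: (-1)^5×C(8,5)×3^10 = -3306744
i=6: (-1)^6×C(8,6)×2^10 = 28672
i=7: (-1)^7×C(8,7)×1^10 = -8
i=8: (-1)^8×C(8,8)×0^10 = 0
Total = 30240000

Number of surjections = 30240000


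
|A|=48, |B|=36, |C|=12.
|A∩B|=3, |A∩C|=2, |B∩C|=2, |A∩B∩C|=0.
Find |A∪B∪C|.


|A∪B∪C| = |A|+|B|+|C| - |A∩B|-|A∩C|-|B∩C| + |A∩B∩C|
= 48+36+12 - 3-2-2 + 0
= 96 - 7 + 0
= 89

|A ∪ B ∪ C| = 89


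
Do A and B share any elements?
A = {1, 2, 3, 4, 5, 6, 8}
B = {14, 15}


Disjoint means A ∩ B = ∅.
A ∩ B = ∅
A ∩ B = ∅, so A and B are disjoint.

No — A and B share no elements (A ∩ B = ∅), so they are disjoint


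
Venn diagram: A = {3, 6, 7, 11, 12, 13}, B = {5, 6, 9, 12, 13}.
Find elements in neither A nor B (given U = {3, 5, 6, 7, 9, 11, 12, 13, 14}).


A = {3, 6, 7, 11, 12, 13}
B = {5, 6, 9, 12, 13}
Region: in neither A nor B (given U = {3, 5, 6, 7, 9, 11, 12, 13, 14})
Elements: {14}

Elements in neither A nor B (given U = {3, 5, 6, 7, 9, 11, 12, 13, 14}): {14}


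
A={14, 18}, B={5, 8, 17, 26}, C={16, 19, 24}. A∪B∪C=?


A ∪ B = {5, 8, 14, 17, 18, 26}
(A ∪ B) ∪ C = {5, 8, 14, 16, 17, 18, 19, 24, 26}

A ∪ B ∪ C = {5, 8, 14, 16, 17, 18, 19, 24, 26}


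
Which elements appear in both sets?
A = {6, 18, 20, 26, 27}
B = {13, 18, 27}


A ∩ B = elements in both A and B
A = {6, 18, 20, 26, 27}
B = {13, 18, 27}
A ∩ B = {18, 27}

A ∩ B = {18, 27}


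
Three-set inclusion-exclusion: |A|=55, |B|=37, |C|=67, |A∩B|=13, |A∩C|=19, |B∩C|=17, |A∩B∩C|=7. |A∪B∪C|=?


|A∪B∪C| = |A|+|B|+|C| - |A∩B|-|A∩C|-|B∩C| + |A∩B∩C|
= 55+37+67 - 13-19-17 + 7
= 159 - 49 + 7
= 117

|A ∪ B ∪ C| = 117


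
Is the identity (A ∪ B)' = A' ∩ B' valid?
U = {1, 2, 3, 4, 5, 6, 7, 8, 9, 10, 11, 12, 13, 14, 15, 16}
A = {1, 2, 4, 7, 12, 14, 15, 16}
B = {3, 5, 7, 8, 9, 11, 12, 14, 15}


LHS: A ∪ B = {1, 2, 3, 4, 5, 7, 8, 9, 11, 12, 14, 15, 16}
(A ∪ B)' = U \ (A ∪ B) = {6, 10, 13}
A' = {3, 5, 6, 8, 9, 10, 11, 13}, B' = {1, 2, 4, 6, 10, 13, 16}
Claimed RHS: A' ∩ B' = {6, 10, 13}
Identity is VALID: LHS = RHS = {6, 10, 13} ✓

Identity is valid. (A ∪ B)' = A' ∩ B' = {6, 10, 13}


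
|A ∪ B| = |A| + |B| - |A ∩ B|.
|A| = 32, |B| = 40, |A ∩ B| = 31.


|A ∪ B| = |A| + |B| - |A ∩ B|
= 32 + 40 - 31
= 41

|A ∪ B| = 41


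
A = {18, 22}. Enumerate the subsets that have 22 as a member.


A subset of A contains 22 iff the remaining 1 elements form any subset of A \ {22}.
Count: 2^(n-1) = 2^1 = 2
Subsets containing 22: {22}, {18, 22}

Subsets containing 22 (2 total): {22}, {18, 22}


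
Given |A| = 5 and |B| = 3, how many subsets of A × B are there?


A relation from A to B is any subset of A × B.
|A × B| = 5 × 3 = 15
# relations = 2^|A × B| = 2^15 = 32768

Number of relations = 32768


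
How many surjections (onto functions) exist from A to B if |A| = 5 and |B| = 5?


n = |A| = 5, k = |B| = 5. Surjections via inclusion-exclusion:
S(n,k) = Σ(-1)^i × C(k,i) × (k-i)^n, i=0 to k
i=0: (-1)^0×C(5,0)×5^5 = 3125
i=1: (-1)^1×C(5,1)×4^5 = -5120
i=2: (-1)^2×C(5,2)×3^5 = 2430
i=3: (-1)^3×C(5,3)×2^5 = -320
i=4: (-1)^4×C(5,4)×1^5 = 5
i=5: (-1)^5×C(5,5)×0^5 = 0
Total = 120

Number of surjections = 120


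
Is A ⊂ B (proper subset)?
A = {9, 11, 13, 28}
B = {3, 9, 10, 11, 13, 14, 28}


A ⊂ B requires: A ⊆ B AND A ≠ B.
A ⊆ B? Yes
A = B? No
A ⊂ B: Yes (A is a proper subset of B)

Yes, A ⊂ B


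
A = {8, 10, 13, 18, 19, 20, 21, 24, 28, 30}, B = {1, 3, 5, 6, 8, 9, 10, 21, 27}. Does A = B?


Two sets are equal iff they have exactly the same elements.
A = {8, 10, 13, 18, 19, 20, 21, 24, 28, 30}
B = {1, 3, 5, 6, 8, 9, 10, 21, 27}
Differences: {1, 3, 5, 6, 9, 13, 18, 19, 20, 24, 27, 28, 30}
A ≠ B

No, A ≠ B


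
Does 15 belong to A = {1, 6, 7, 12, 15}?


A = {1, 6, 7, 12, 15}
Checking if 15 is in A
15 is in A → True

15 ∈ A


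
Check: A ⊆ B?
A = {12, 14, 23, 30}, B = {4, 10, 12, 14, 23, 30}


A ⊆ B means every element of A is in B.
All elements of A are in B.
So A ⊆ B.

Yes, A ⊆ B


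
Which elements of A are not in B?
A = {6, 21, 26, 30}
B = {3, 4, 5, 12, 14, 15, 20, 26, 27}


A \ B = elements in A but not in B
A = {6, 21, 26, 30}
B = {3, 4, 5, 12, 14, 15, 20, 26, 27}
Remove from A any elements in B
A \ B = {6, 21, 30}

A \ B = {6, 21, 30}


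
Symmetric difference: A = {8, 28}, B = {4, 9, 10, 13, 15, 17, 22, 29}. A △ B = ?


A △ B = (A \ B) ∪ (B \ A) = elements in exactly one of A or B
A \ B = {8, 28}
B \ A = {4, 9, 10, 13, 15, 17, 22, 29}
A △ B = {4, 8, 9, 10, 13, 15, 17, 22, 28, 29}

A △ B = {4, 8, 9, 10, 13, 15, 17, 22, 28, 29}


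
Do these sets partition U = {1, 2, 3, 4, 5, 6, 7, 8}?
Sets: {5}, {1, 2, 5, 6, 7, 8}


A partition requires: (1) non-empty parts, (2) pairwise disjoint, (3) union = U
Parts: {5}, {1, 2, 5, 6, 7, 8}
Union of parts: {1, 2, 5, 6, 7, 8}
U = {1, 2, 3, 4, 5, 6, 7, 8}
All non-empty? True
Pairwise disjoint? False
Covers U? False

No, not a valid partition


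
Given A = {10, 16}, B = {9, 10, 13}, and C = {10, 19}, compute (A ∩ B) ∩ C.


A ∩ B = {10}
(A ∩ B) ∩ C = {10}

A ∩ B ∩ C = {10}


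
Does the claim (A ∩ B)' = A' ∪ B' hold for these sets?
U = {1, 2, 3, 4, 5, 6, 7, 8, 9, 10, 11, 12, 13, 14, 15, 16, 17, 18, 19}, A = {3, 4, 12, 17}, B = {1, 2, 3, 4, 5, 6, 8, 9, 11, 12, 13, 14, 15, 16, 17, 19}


LHS: A ∩ B = {3, 4, 12, 17}
(A ∩ B)' = U \ (A ∩ B) = {1, 2, 5, 6, 7, 8, 9, 10, 11, 13, 14, 15, 16, 18, 19}
A' = {1, 2, 5, 6, 7, 8, 9, 10, 11, 13, 14, 15, 16, 18, 19}, B' = {7, 10, 18}
Claimed RHS: A' ∪ B' = {1, 2, 5, 6, 7, 8, 9, 10, 11, 13, 14, 15, 16, 18, 19}
Identity is VALID: LHS = RHS = {1, 2, 5, 6, 7, 8, 9, 10, 11, 13, 14, 15, 16, 18, 19} ✓

Identity is valid. (A ∩ B)' = A' ∪ B' = {1, 2, 5, 6, 7, 8, 9, 10, 11, 13, 14, 15, 16, 18, 19}


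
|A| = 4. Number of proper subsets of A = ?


Total subsets = 2^n = 2^4 = 16
Proper subsets exclude the set itself: 2^n - 1
= 16 - 1
= 15

Number of proper subsets = 15


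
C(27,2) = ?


C(n,k) = n! / (k!(n-k)!)
C(27,2) = 27! / (2!25!)
= 351

C(27,2) = 351


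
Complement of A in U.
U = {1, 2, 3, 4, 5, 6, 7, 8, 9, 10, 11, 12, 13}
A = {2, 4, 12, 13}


Aᶜ = U \ A = elements in U but not in A
U = {1, 2, 3, 4, 5, 6, 7, 8, 9, 10, 11, 12, 13}
A = {2, 4, 12, 13}
Aᶜ = {1, 3, 5, 6, 7, 8, 9, 10, 11}

Aᶜ = {1, 3, 5, 6, 7, 8, 9, 10, 11}


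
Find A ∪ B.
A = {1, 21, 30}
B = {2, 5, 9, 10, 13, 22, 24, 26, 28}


A ∪ B = all elements in A or B (or both)
A = {1, 21, 30}
B = {2, 5, 9, 10, 13, 22, 24, 26, 28}
A ∪ B = {1, 2, 5, 9, 10, 13, 21, 22, 24, 26, 28, 30}

A ∪ B = {1, 2, 5, 9, 10, 13, 21, 22, 24, 26, 28, 30}


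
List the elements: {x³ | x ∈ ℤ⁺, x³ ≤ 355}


Checking each candidate:
Condition: positive perfect cubes ≤ 355
Result = {1, 8, 27, 64, 125, 216, 343}

{1, 8, 27, 64, 125, 216, 343}


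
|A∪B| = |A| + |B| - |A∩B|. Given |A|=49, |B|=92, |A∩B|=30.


|A ∪ B| = |A| + |B| - |A ∩ B|
= 49 + 92 - 30
= 111

|A ∪ B| = 111


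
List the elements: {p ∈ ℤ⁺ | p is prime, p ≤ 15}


Checking each candidate:
Condition: primes ≤ 15
Result = {2, 3, 5, 7, 11, 13}

{2, 3, 5, 7, 11, 13}


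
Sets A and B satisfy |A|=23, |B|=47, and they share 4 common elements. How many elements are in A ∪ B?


|A ∪ B| = |A| + |B| - |A ∩ B|
= 23 + 47 - 4
= 66

|A ∪ B| = 66


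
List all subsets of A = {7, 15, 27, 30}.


|A| = 4, so |P(A)| = 2^4 = 16
Enumerate subsets by cardinality (0 to 4):
∅, {7}, {15}, {27}, {30}, {7, 15}, {7, 27}, {7, 30}, {15, 27}, {15, 30}, {27, 30}, {7, 15, 27}, {7, 15, 30}, {7, 27, 30}, {15, 27, 30}, {7, 15, 27, 30}

P(A) has 16 subsets: ∅, {7}, {15}, {27}, {30}, {7, 15}, {7, 27}, {7, 30}, {15, 27}, {15, 30}, {27, 30}, {7, 15, 27}, {7, 15, 30}, {7, 27, 30}, {15, 27, 30}, {7, 15, 27, 30}


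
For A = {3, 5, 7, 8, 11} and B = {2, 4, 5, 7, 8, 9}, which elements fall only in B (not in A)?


A = {3, 5, 7, 8, 11}
B = {2, 4, 5, 7, 8, 9}
Region: only in B (not in A)
Elements: {2, 4, 9}

Elements only in B (not in A): {2, 4, 9}


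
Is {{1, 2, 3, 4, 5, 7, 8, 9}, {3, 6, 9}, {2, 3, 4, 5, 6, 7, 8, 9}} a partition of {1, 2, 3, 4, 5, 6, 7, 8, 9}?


A partition requires: (1) non-empty parts, (2) pairwise disjoint, (3) union = U
Parts: {1, 2, 3, 4, 5, 7, 8, 9}, {3, 6, 9}, {2, 3, 4, 5, 6, 7, 8, 9}
Union of parts: {1, 2, 3, 4, 5, 6, 7, 8, 9}
U = {1, 2, 3, 4, 5, 6, 7, 8, 9}
All non-empty? True
Pairwise disjoint? False
Covers U? True

No, not a valid partition


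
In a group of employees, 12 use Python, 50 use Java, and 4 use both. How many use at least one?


|A ∪ B| = |A| + |B| - |A ∩ B|
= 12 + 50 - 4
= 58

|A ∪ B| = 58


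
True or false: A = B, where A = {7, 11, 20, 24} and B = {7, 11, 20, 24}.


Two sets are equal iff they have exactly the same elements.
A = {7, 11, 20, 24}
B = {7, 11, 20, 24}
Same elements → A = B

Yes, A = B


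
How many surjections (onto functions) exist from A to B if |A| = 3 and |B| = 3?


n = |A| = 3, k = |B| = 3. Surjections via inclusion-exclusion:
S(n,k) = Σ(-1)^i × C(k,i) × (k-i)^n, i=0 to k
i=0: (-1)^0×C(3,0)×3^3 = 27
i=1: (-1)^1×C(3,1)×2^3 = -24
i=2: (-1)^2×C(3,2)×1^3 = 3
i=3: (-1)^3×C(3,3)×0^3 = 0
Total = 6

Number of surjections = 6


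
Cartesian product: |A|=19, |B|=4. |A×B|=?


|A × B| = |A| × |B|
= 19 × 4
= 76

|A × B| = 76


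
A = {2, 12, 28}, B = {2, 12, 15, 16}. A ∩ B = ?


A ∩ B = elements in both A and B
A = {2, 12, 28}
B = {2, 12, 15, 16}
A ∩ B = {2, 12}

A ∩ B = {2, 12}


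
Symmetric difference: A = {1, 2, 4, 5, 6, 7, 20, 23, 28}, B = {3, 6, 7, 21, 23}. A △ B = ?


A △ B = (A \ B) ∪ (B \ A) = elements in exactly one of A or B
A \ B = {1, 2, 4, 5, 20, 28}
B \ A = {3, 21}
A △ B = {1, 2, 3, 4, 5, 20, 21, 28}

A △ B = {1, 2, 3, 4, 5, 20, 21, 28}


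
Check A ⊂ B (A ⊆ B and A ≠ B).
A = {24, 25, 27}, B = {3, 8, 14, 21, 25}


A ⊂ B requires: A ⊆ B AND A ≠ B.
A ⊆ B? No
A ⊄ B, so A is not a proper subset.

No, A is not a proper subset of B


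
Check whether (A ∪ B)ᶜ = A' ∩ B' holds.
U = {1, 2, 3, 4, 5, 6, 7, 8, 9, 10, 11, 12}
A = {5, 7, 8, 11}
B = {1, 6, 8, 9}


LHS: A ∪ B = {1, 5, 6, 7, 8, 9, 11}
(A ∪ B)' = U \ (A ∪ B) = {2, 3, 4, 10, 12}
A' = {1, 2, 3, 4, 6, 9, 10, 12}, B' = {2, 3, 4, 5, 7, 10, 11, 12}
Claimed RHS: A' ∩ B' = {2, 3, 4, 10, 12}
Identity is VALID: LHS = RHS = {2, 3, 4, 10, 12} ✓

Identity is valid. (A ∪ B)' = A' ∩ B' = {2, 3, 4, 10, 12}


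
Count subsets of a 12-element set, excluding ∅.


Total subsets = 2^n = 2^12 = 4096
Non-empty subsets exclude the empty set: 2^n - 1
= 4096 - 1
= 4095

Number of non-empty subsets = 4095


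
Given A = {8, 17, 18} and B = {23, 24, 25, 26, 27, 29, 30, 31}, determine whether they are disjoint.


Disjoint means A ∩ B = ∅.
A ∩ B = ∅
A ∩ B = ∅, so A and B are disjoint.

Yes, A and B are disjoint


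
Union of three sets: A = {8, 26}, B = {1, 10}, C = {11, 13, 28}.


A ∪ B = {1, 8, 10, 26}
(A ∪ B) ∪ C = {1, 8, 10, 11, 13, 26, 28}

A ∪ B ∪ C = {1, 8, 10, 11, 13, 26, 28}


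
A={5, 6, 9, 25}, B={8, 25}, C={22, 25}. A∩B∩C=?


A ∩ B = {25}
(A ∩ B) ∩ C = {25}

A ∩ B ∩ C = {25}


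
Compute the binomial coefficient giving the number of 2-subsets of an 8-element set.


C(n,k) = n! / (k!(n-k)!)
C(8,2) = 8! / (2!6!)
= 28

C(8,2) = 28


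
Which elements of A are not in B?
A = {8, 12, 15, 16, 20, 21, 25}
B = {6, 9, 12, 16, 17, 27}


A \ B = elements in A but not in B
A = {8, 12, 15, 16, 20, 21, 25}
B = {6, 9, 12, 16, 17, 27}
Remove from A any elements in B
A \ B = {8, 15, 20, 21, 25}

A \ B = {8, 15, 20, 21, 25}


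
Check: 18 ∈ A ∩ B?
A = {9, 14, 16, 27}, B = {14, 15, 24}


A = {9, 14, 16, 27}, B = {14, 15, 24}
A ∩ B = elements in both A and B
A ∩ B = {14}
Checking if 18 ∈ A ∩ B
18 is not in A ∩ B → False

18 ∉ A ∩ B


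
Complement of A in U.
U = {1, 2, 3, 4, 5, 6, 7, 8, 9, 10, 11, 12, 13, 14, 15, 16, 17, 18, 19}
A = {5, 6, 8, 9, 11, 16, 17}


Aᶜ = U \ A = elements in U but not in A
U = {1, 2, 3, 4, 5, 6, 7, 8, 9, 10, 11, 12, 13, 14, 15, 16, 17, 18, 19}
A = {5, 6, 8, 9, 11, 16, 17}
Aᶜ = {1, 2, 3, 4, 7, 10, 12, 13, 14, 15, 18, 19}

Aᶜ = {1, 2, 3, 4, 7, 10, 12, 13, 14, 15, 18, 19}


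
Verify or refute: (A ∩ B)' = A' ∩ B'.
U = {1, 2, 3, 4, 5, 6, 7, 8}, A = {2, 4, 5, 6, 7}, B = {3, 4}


LHS: A ∩ B = {4}
(A ∩ B)' = U \ (A ∩ B) = {1, 2, 3, 5, 6, 7, 8}
A' = {1, 3, 8}, B' = {1, 2, 5, 6, 7, 8}
Claimed RHS: A' ∩ B' = {1, 8}
Identity is INVALID: LHS = {1, 2, 3, 5, 6, 7, 8} but the RHS claimed here equals {1, 8}. The correct form is (A ∩ B)' = A' ∪ B'.

Identity is invalid: (A ∩ B)' = {1, 2, 3, 5, 6, 7, 8} but A' ∩ B' = {1, 8}. The correct De Morgan law is (A ∩ B)' = A' ∪ B'.


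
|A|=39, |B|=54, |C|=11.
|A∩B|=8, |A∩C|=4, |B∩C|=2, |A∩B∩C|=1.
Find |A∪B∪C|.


|A∪B∪C| = |A|+|B|+|C| - |A∩B|-|A∩C|-|B∩C| + |A∩B∩C|
= 39+54+11 - 8-4-2 + 1
= 104 - 14 + 1
= 91

|A ∪ B ∪ C| = 91


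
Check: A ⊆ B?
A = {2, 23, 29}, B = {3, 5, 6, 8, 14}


A ⊆ B means every element of A is in B.
Elements in A not in B: {2, 23, 29}
So A ⊄ B.

No, A ⊄ B


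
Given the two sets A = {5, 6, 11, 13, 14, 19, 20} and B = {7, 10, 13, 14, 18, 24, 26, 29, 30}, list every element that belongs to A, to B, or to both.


A ∪ B = all elements in A or B (or both)
A = {5, 6, 11, 13, 14, 19, 20}
B = {7, 10, 13, 14, 18, 24, 26, 29, 30}
A ∪ B = {5, 6, 7, 10, 11, 13, 14, 18, 19, 20, 24, 26, 29, 30}

A ∪ B = {5, 6, 7, 10, 11, 13, 14, 18, 19, 20, 24, 26, 29, 30}


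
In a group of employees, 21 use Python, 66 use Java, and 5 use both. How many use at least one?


|A ∪ B| = |A| + |B| - |A ∩ B|
= 21 + 66 - 5
= 82

|A ∪ B| = 82


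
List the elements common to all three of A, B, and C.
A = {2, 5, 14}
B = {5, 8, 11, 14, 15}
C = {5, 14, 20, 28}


A ∩ B = {5, 14}
(A ∩ B) ∩ C = {5, 14}

A ∩ B ∩ C = {5, 14}


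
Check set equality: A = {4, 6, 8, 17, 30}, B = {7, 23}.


Two sets are equal iff they have exactly the same elements.
A = {4, 6, 8, 17, 30}
B = {7, 23}
Differences: {4, 6, 7, 8, 17, 23, 30}
A ≠ B

No, A ≠ B


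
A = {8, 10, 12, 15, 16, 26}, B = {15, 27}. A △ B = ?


A △ B = (A \ B) ∪ (B \ A) = elements in exactly one of A or B
A \ B = {8, 10, 12, 16, 26}
B \ A = {27}
A △ B = {8, 10, 12, 16, 26, 27}

A △ B = {8, 10, 12, 16, 26, 27}


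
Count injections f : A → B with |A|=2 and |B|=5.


An injection sends each of |A| = 2 inputs to a distinct output in B.
# injections = |B|·(|B|-1)·…·(|B|-|A|+1) = 5! / (5 - 2)!
= 5 × 4
= 20

Number of injections = 20


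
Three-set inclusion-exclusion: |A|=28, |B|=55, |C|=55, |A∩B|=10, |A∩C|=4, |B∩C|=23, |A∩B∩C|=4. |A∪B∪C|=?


|A∪B∪C| = |A|+|B|+|C| - |A∩B|-|A∩C|-|B∩C| + |A∩B∩C|
= 28+55+55 - 10-4-23 + 4
= 138 - 37 + 4
= 105

|A ∪ B ∪ C| = 105


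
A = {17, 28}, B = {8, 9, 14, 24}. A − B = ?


A \ B = elements in A but not in B
A = {17, 28}
B = {8, 9, 14, 24}
Remove from A any elements in B
A \ B = {17, 28}

A \ B = {17, 28}


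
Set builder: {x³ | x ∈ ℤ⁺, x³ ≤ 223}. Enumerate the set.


Checking each candidate:
Condition: positive perfect cubes ≤ 223
Result = {1, 8, 27, 64, 125, 216}

{1, 8, 27, 64, 125, 216}


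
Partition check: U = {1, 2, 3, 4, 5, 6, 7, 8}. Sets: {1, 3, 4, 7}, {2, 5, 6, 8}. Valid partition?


A partition requires: (1) non-empty parts, (2) pairwise disjoint, (3) union = U
Parts: {1, 3, 4, 7}, {2, 5, 6, 8}
Union of parts: {1, 2, 3, 4, 5, 6, 7, 8}
U = {1, 2, 3, 4, 5, 6, 7, 8}
All non-empty? True
Pairwise disjoint? True
Covers U? True

Yes, valid partition


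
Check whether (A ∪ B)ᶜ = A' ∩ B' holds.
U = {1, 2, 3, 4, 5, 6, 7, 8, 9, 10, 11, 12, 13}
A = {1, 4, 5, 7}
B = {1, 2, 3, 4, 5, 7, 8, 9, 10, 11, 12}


LHS: A ∪ B = {1, 2, 3, 4, 5, 7, 8, 9, 10, 11, 12}
(A ∪ B)' = U \ (A ∪ B) = {6, 13}
A' = {2, 3, 6, 8, 9, 10, 11, 12, 13}, B' = {6, 13}
Claimed RHS: A' ∩ B' = {6, 13}
Identity is VALID: LHS = RHS = {6, 13} ✓

Identity is valid. (A ∪ B)' = A' ∩ B' = {6, 13}


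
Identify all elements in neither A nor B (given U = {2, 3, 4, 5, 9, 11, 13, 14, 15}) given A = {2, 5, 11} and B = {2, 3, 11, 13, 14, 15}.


A = {2, 5, 11}
B = {2, 3, 11, 13, 14, 15}
Region: in neither A nor B (given U = {2, 3, 4, 5, 9, 11, 13, 14, 15})
Elements: {4, 9}

Elements in neither A nor B (given U = {2, 3, 4, 5, 9, 11, 13, 14, 15}): {4, 9}


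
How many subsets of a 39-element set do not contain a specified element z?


Subsets of A avoiding z are subsets of A \ {z}, which has 38 elements.
Count = 2^(n-1) = 2^38
= 274877906944

Number of subsets avoiding z = 274877906944


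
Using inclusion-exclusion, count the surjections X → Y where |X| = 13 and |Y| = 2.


n = |X| = 13, k = |Y| = 2. Surjections via inclusion-exclusion:
S(n,k) = Σ(-1)^i × C(k,i) × (k-i)^n, i=0 to k
i=0: (-1)^0×C(2,0)×2^13 = 8192
i=1: (-1)^1×C(2,1)×1^13 = -2
i=2: (-1)^2×C(2,2)×0^13 = 0
Total = 8190

Number of surjections = 8190


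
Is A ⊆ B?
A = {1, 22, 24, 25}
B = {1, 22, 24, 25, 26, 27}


A ⊆ B means every element of A is in B.
All elements of A are in B.
So A ⊆ B.

Yes, A ⊆ B


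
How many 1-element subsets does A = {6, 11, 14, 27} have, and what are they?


|A| = 4, so A has C(4,1) = 4 subsets of size 1.
Enumerate by choosing 1 elements from A at a time:
{6}, {11}, {14}, {27}

1-element subsets (4 total): {6}, {11}, {14}, {27}


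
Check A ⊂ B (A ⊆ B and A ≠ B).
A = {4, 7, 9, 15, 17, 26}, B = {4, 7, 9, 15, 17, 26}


A ⊂ B requires: A ⊆ B AND A ≠ B.
A ⊆ B? Yes
A = B? Yes
A = B, so A is not a PROPER subset.

No, A is not a proper subset of B


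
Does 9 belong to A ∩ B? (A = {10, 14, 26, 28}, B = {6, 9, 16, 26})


A = {10, 14, 26, 28}, B = {6, 9, 16, 26}
A ∩ B = elements in both A and B
A ∩ B = {26}
Checking if 9 ∈ A ∩ B
9 is not in A ∩ B → False

9 ∉ A ∩ B


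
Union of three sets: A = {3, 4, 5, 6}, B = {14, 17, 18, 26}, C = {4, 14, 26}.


A ∪ B = {3, 4, 5, 6, 14, 17, 18, 26}
(A ∪ B) ∪ C = {3, 4, 5, 6, 14, 17, 18, 26}

A ∪ B ∪ C = {3, 4, 5, 6, 14, 17, 18, 26}


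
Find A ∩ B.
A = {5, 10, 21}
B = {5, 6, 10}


A ∩ B = elements in both A and B
A = {5, 10, 21}
B = {5, 6, 10}
A ∩ B = {5, 10}

A ∩ B = {5, 10}


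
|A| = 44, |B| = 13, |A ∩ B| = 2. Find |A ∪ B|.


|A ∪ B| = |A| + |B| - |A ∩ B|
= 44 + 13 - 2
= 55

|A ∪ B| = 55


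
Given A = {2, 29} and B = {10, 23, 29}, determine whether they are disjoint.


Disjoint means A ∩ B = ∅.
A ∩ B = {29}
A ∩ B ≠ ∅, so A and B are NOT disjoint.

No, A and B are not disjoint (A ∩ B = {29})


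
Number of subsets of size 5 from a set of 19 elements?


C(n,k) = n! / (k!(n-k)!)
C(19,5) = 19! / (5!14!)
= 11628

C(19,5) = 11628


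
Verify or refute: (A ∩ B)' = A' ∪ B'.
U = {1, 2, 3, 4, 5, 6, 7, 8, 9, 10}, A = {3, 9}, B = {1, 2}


LHS: A ∩ B = ∅
(A ∩ B)' = U \ (A ∩ B) = {1, 2, 3, 4, 5, 6, 7, 8, 9, 10}
A' = {1, 2, 4, 5, 6, 7, 8, 10}, B' = {3, 4, 5, 6, 7, 8, 9, 10}
Claimed RHS: A' ∪ B' = {1, 2, 3, 4, 5, 6, 7, 8, 9, 10}
Identity is VALID: LHS = RHS = {1, 2, 3, 4, 5, 6, 7, 8, 9, 10} ✓

Identity is valid. (A ∩ B)' = A' ∪ B' = {1, 2, 3, 4, 5, 6, 7, 8, 9, 10}


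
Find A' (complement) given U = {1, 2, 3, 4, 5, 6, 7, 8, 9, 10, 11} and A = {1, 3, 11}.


Aᶜ = U \ A = elements in U but not in A
U = {1, 2, 3, 4, 5, 6, 7, 8, 9, 10, 11}
A = {1, 3, 11}
Aᶜ = {2, 4, 5, 6, 7, 8, 9, 10}

Aᶜ = {2, 4, 5, 6, 7, 8, 9, 10}


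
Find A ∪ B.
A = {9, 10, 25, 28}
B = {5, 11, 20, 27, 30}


A ∪ B = all elements in A or B (or both)
A = {9, 10, 25, 28}
B = {5, 11, 20, 27, 30}
A ∪ B = {5, 9, 10, 11, 20, 25, 27, 28, 30}

A ∪ B = {5, 9, 10, 11, 20, 25, 27, 28, 30}


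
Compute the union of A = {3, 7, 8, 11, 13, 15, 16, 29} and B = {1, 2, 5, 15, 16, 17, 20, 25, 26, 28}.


A ∪ B = all elements in A or B (or both)
A = {3, 7, 8, 11, 13, 15, 16, 29}
B = {1, 2, 5, 15, 16, 17, 20, 25, 26, 28}
A ∪ B = {1, 2, 3, 5, 7, 8, 11, 13, 15, 16, 17, 20, 25, 26, 28, 29}

A ∪ B = {1, 2, 3, 5, 7, 8, 11, 13, 15, 16, 17, 20, 25, 26, 28, 29}


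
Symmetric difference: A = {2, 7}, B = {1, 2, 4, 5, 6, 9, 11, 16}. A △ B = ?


A △ B = (A \ B) ∪ (B \ A) = elements in exactly one of A or B
A \ B = {7}
B \ A = {1, 4, 5, 6, 9, 11, 16}
A △ B = {1, 4, 5, 6, 7, 9, 11, 16}

A △ B = {1, 4, 5, 6, 7, 9, 11, 16}


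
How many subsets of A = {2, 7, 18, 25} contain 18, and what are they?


A subset of A contains 18 iff the remaining 3 elements form any subset of A \ {18}.
Count: 2^(n-1) = 2^3 = 8
Subsets containing 18: {18}, {2, 18}, {7, 18}, {18, 25}, {2, 7, 18}, {2, 18, 25}, {7, 18, 25}, {2, 7, 18, 25}

Subsets containing 18 (8 total): {18}, {2, 18}, {7, 18}, {18, 25}, {2, 7, 18}, {2, 18, 25}, {7, 18, 25}, {2, 7, 18, 25}


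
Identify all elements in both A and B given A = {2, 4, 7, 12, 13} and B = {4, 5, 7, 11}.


A = {2, 4, 7, 12, 13}
B = {4, 5, 7, 11}
Region: in both A and B
Elements: {4, 7}

Elements in both A and B: {4, 7}


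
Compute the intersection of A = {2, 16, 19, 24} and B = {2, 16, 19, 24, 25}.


A ∩ B = elements in both A and B
A = {2, 16, 19, 24}
B = {2, 16, 19, 24, 25}
A ∩ B = {2, 16, 19, 24}

A ∩ B = {2, 16, 19, 24}


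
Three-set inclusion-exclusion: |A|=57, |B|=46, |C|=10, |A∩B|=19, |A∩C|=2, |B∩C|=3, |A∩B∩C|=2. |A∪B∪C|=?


|A∪B∪C| = |A|+|B|+|C| - |A∩B|-|A∩C|-|B∩C| + |A∩B∩C|
= 57+46+10 - 19-2-3 + 2
= 113 - 24 + 2
= 91

|A ∪ B ∪ C| = 91


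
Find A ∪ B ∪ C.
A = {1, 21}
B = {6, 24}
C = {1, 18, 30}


A ∪ B = {1, 6, 21, 24}
(A ∪ B) ∪ C = {1, 6, 18, 21, 24, 30}

A ∪ B ∪ C = {1, 6, 18, 21, 24, 30}


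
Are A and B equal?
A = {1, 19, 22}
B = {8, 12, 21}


Two sets are equal iff they have exactly the same elements.
A = {1, 19, 22}
B = {8, 12, 21}
Differences: {1, 8, 12, 19, 21, 22}
A ≠ B

No, A ≠ B


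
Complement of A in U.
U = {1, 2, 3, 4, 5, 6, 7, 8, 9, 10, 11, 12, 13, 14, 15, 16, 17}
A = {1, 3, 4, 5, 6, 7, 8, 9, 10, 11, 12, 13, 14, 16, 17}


Aᶜ = U \ A = elements in U but not in A
U = {1, 2, 3, 4, 5, 6, 7, 8, 9, 10, 11, 12, 13, 14, 15, 16, 17}
A = {1, 3, 4, 5, 6, 7, 8, 9, 10, 11, 12, 13, 14, 16, 17}
Aᶜ = {2, 15}

Aᶜ = {2, 15}


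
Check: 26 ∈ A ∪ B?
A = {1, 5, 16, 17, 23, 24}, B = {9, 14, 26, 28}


A = {1, 5, 16, 17, 23, 24}, B = {9, 14, 26, 28}
A ∪ B = all elements in A or B
A ∪ B = {1, 5, 9, 14, 16, 17, 23, 24, 26, 28}
Checking if 26 ∈ A ∪ B
26 is in A ∪ B → True

26 ∈ A ∪ B


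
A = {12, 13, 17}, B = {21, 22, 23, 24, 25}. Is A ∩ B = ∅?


Disjoint means A ∩ B = ∅.
A ∩ B = ∅
A ∩ B = ∅, so A and B are disjoint.

Yes, A and B are disjoint


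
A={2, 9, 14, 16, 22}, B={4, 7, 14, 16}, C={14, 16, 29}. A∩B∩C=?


A ∩ B = {14, 16}
(A ∩ B) ∩ C = {14, 16}

A ∩ B ∩ C = {14, 16}


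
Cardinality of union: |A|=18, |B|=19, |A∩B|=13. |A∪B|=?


|A ∪ B| = |A| + |B| - |A ∩ B|
= 18 + 19 - 13
= 24

|A ∪ B| = 24


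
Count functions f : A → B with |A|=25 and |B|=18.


Each of |A| = 25 inputs maps to any of |B| = 18 outputs.
# functions = |B|^|A| = 18^25
= 24088659210943104643915283693568

Number of functions = 24088659210943104643915283693568


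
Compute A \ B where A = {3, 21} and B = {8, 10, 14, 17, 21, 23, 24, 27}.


A \ B = elements in A but not in B
A = {3, 21}
B = {8, 10, 14, 17, 21, 23, 24, 27}
Remove from A any elements in B
A \ B = {3}

A \ B = {3}


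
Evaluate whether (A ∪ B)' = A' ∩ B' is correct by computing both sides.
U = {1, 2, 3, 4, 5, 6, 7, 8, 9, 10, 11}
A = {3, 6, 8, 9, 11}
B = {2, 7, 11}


LHS: A ∪ B = {2, 3, 6, 7, 8, 9, 11}
(A ∪ B)' = U \ (A ∪ B) = {1, 4, 5, 10}
A' = {1, 2, 4, 5, 7, 10}, B' = {1, 3, 4, 5, 6, 8, 9, 10}
Claimed RHS: A' ∩ B' = {1, 4, 5, 10}
Identity is VALID: LHS = RHS = {1, 4, 5, 10} ✓

Identity is valid. (A ∪ B)' = A' ∩ B' = {1, 4, 5, 10}


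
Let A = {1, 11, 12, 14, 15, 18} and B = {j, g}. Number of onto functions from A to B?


n = |A| = 6, k = |B| = 2. Surjections via inclusion-exclusion:
S(n,k) = Σ(-1)^i × C(k,i) × (k-i)^n, i=0 to k
i=0: (-1)^0×C(2,0)×2^6 = 64
i=1: (-1)^1×C(2,1)×1^6 = -2
i=2: (-1)^2×C(2,2)×0^6 = 0
Total = 62

Number of surjections = 62


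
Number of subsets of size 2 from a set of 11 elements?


C(n,k) = n! / (k!(n-k)!)
C(11,2) = 11! / (2!9!)
= 55

C(11,2) = 55


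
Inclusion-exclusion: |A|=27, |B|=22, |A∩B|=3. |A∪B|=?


|A ∪ B| = |A| + |B| - |A ∩ B|
= 27 + 22 - 3
= 46

|A ∪ B| = 46


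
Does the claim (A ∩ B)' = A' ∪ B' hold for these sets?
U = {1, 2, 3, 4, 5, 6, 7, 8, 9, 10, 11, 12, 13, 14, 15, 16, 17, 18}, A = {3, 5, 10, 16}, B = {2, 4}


LHS: A ∩ B = ∅
(A ∩ B)' = U \ (A ∩ B) = {1, 2, 3, 4, 5, 6, 7, 8, 9, 10, 11, 12, 13, 14, 15, 16, 17, 18}
A' = {1, 2, 4, 6, 7, 8, 9, 11, 12, 13, 14, 15, 17, 18}, B' = {1, 3, 5, 6, 7, 8, 9, 10, 11, 12, 13, 14, 15, 16, 17, 18}
Claimed RHS: A' ∪ B' = {1, 2, 3, 4, 5, 6, 7, 8, 9, 10, 11, 12, 13, 14, 15, 16, 17, 18}
Identity is VALID: LHS = RHS = {1, 2, 3, 4, 5, 6, 7, 8, 9, 10, 11, 12, 13, 14, 15, 16, 17, 18} ✓

Identity is valid. (A ∩ B)' = A' ∪ B' = {1, 2, 3, 4, 5, 6, 7, 8, 9, 10, 11, 12, 13, 14, 15, 16, 17, 18}


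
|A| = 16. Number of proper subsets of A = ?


Total subsets = 2^n = 2^16 = 65536
Proper subsets exclude the set itself: 2^n - 1
= 65536 - 1
= 65535

Number of proper subsets = 65535


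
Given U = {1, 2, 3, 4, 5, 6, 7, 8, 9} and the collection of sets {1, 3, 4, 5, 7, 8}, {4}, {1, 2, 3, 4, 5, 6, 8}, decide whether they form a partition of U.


A partition requires: (1) non-empty parts, (2) pairwise disjoint, (3) union = U
Parts: {1, 3, 4, 5, 7, 8}, {4}, {1, 2, 3, 4, 5, 6, 8}
Union of parts: {1, 2, 3, 4, 5, 6, 7, 8}
U = {1, 2, 3, 4, 5, 6, 7, 8, 9}
All non-empty? True
Pairwise disjoint? False
Covers U? False

No, not a valid partition


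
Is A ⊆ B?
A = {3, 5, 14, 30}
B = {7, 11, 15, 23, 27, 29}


A ⊆ B means every element of A is in B.
Elements in A not in B: {3, 5, 14, 30}
So A ⊄ B.

No, A ⊄ B


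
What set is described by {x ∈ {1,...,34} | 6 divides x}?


Checking each candidate:
Condition: multiples of 6 in {1,...,34}
Result = {6, 12, 18, 24, 30}

{6, 12, 18, 24, 30}


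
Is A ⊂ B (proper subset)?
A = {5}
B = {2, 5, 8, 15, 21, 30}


A ⊂ B requires: A ⊆ B AND A ≠ B.
A ⊆ B? Yes
A = B? No
A ⊂ B: Yes (A is a proper subset of B)

Yes, A ⊂ B


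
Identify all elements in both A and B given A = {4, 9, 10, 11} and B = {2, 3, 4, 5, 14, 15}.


A = {4, 9, 10, 11}
B = {2, 3, 4, 5, 14, 15}
Region: in both A and B
Elements: {4}

Elements in both A and B: {4}


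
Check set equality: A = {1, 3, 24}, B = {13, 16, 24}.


Two sets are equal iff they have exactly the same elements.
A = {1, 3, 24}
B = {13, 16, 24}
Differences: {1, 3, 13, 16}
A ≠ B

No, A ≠ B


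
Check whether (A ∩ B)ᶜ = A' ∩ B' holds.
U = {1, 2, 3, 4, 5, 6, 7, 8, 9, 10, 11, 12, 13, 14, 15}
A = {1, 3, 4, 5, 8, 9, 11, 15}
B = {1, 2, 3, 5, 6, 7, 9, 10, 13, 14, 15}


LHS: A ∩ B = {1, 3, 5, 9, 15}
(A ∩ B)' = U \ (A ∩ B) = {2, 4, 6, 7, 8, 10, 11, 12, 13, 14}
A' = {2, 6, 7, 10, 12, 13, 14}, B' = {4, 8, 11, 12}
Claimed RHS: A' ∩ B' = {12}
Identity is INVALID: LHS = {2, 4, 6, 7, 8, 10, 11, 12, 13, 14} but the RHS claimed here equals {12}. The correct form is (A ∩ B)' = A' ∪ B'.

Identity is invalid: (A ∩ B)' = {2, 4, 6, 7, 8, 10, 11, 12, 13, 14} but A' ∩ B' = {12}. The correct De Morgan law is (A ∩ B)' = A' ∪ B'.


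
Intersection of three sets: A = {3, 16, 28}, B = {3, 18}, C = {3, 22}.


A ∩ B = {3}
(A ∩ B) ∩ C = {3}

A ∩ B ∩ C = {3}


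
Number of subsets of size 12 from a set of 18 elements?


C(n,k) = n! / (k!(n-k)!)
C(18,12) = 18! / (12!6!)
= 18564

C(18,12) = 18564


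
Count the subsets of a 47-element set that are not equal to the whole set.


Total subsets = 2^n = 2^47 = 140737488355328
Proper subsets exclude the set itself: 2^n - 1
= 140737488355328 - 1
= 140737488355327

Number of proper subsets = 140737488355327


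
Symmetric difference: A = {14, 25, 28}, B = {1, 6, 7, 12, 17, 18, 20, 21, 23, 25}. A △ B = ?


A △ B = (A \ B) ∪ (B \ A) = elements in exactly one of A or B
A \ B = {14, 28}
B \ A = {1, 6, 7, 12, 17, 18, 20, 21, 23}
A △ B = {1, 6, 7, 12, 14, 17, 18, 20, 21, 23, 28}

A △ B = {1, 6, 7, 12, 14, 17, 18, 20, 21, 23, 28}


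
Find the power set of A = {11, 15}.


|A| = 2, so |P(A)| = 2^2 = 4
Enumerate subsets by cardinality (0 to 2):
∅, {11}, {15}, {11, 15}

P(A) has 4 subsets: ∅, {11}, {15}, {11, 15}


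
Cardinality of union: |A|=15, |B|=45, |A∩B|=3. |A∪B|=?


|A ∪ B| = |A| + |B| - |A ∩ B|
= 15 + 45 - 3
= 57

|A ∪ B| = 57


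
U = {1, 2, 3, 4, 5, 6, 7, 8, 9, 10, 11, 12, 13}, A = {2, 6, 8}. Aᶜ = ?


Aᶜ = U \ A = elements in U but not in A
U = {1, 2, 3, 4, 5, 6, 7, 8, 9, 10, 11, 12, 13}
A = {2, 6, 8}
Aᶜ = {1, 3, 4, 5, 7, 9, 10, 11, 12, 13}

Aᶜ = {1, 3, 4, 5, 7, 9, 10, 11, 12, 13}


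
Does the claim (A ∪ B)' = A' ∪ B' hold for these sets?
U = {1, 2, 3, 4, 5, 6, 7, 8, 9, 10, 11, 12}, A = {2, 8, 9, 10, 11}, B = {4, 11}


LHS: A ∪ B = {2, 4, 8, 9, 10, 11}
(A ∪ B)' = U \ (A ∪ B) = {1, 3, 5, 6, 7, 12}
A' = {1, 3, 4, 5, 6, 7, 12}, B' = {1, 2, 3, 5, 6, 7, 8, 9, 10, 12}
Claimed RHS: A' ∪ B' = {1, 2, 3, 4, 5, 6, 7, 8, 9, 10, 12}
Identity is INVALID: LHS = {1, 3, 5, 6, 7, 12} but the RHS claimed here equals {1, 2, 3, 4, 5, 6, 7, 8, 9, 10, 12}. The correct form is (A ∪ B)' = A' ∩ B'.

Identity is invalid: (A ∪ B)' = {1, 3, 5, 6, 7, 12} but A' ∪ B' = {1, 2, 3, 4, 5, 6, 7, 8, 9, 10, 12}. The correct De Morgan law is (A ∪ B)' = A' ∩ B'.


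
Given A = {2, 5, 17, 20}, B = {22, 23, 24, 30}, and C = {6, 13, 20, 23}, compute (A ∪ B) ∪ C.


A ∪ B = {2, 5, 17, 20, 22, 23, 24, 30}
(A ∪ B) ∪ C = {2, 5, 6, 13, 17, 20, 22, 23, 24, 30}

A ∪ B ∪ C = {2, 5, 6, 13, 17, 20, 22, 23, 24, 30}


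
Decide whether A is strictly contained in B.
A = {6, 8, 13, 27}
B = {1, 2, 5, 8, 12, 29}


A ⊂ B requires: A ⊆ B AND A ≠ B.
A ⊆ B? No
A ⊄ B, so A is not a proper subset.

No, A is not a proper subset of B


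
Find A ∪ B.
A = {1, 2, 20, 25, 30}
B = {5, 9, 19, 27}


A ∪ B = all elements in A or B (or both)
A = {1, 2, 20, 25, 30}
B = {5, 9, 19, 27}
A ∪ B = {1, 2, 5, 9, 19, 20, 25, 27, 30}

A ∪ B = {1, 2, 5, 9, 19, 20, 25, 27, 30}


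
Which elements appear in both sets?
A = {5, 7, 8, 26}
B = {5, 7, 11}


A ∩ B = elements in both A and B
A = {5, 7, 8, 26}
B = {5, 7, 11}
A ∩ B = {5, 7}

A ∩ B = {5, 7}


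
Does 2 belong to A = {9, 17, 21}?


A = {9, 17, 21}
Checking if 2 is in A
2 is not in A → False

2 ∉ A


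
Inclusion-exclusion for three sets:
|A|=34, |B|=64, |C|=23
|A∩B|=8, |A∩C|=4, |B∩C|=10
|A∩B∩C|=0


|A∪B∪C| = |A|+|B|+|C| - |A∩B|-|A∩C|-|B∩C| + |A∩B∩C|
= 34+64+23 - 8-4-10 + 0
= 121 - 22 + 0
= 99

|A ∪ B ∪ C| = 99


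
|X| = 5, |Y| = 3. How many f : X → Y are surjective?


n = |X| = 5, k = |Y| = 3. Surjections via inclusion-exclusion:
S(n,k) = Σ(-1)^i × C(k,i) × (k-i)^n, i=0 to k
i=0: (-1)^0×C(3,0)×3^5 = 243
i=1: (-1)^1×C(3,1)×2^5 = -96
i=2: (-1)^2×C(3,2)×1^5 = 3
i=3: (-1)^3×C(3,3)×0^5 = 0
Total = 150

Number of surjections = 150


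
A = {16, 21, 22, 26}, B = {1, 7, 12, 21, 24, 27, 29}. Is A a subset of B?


A ⊆ B means every element of A is in B.
Elements in A not in B: {16, 22, 26}
So A ⊄ B.

No, A ⊄ B


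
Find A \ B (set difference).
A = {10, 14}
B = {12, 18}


A \ B = elements in A but not in B
A = {10, 14}
B = {12, 18}
Remove from A any elements in B
A \ B = {10, 14}

A \ B = {10, 14}


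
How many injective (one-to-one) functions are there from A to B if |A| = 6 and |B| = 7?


An injection sends each of |A| = 6 inputs to a distinct output in B.
# injections = |B|·(|B|-1)·…·(|B|-|A|+1) = 7! / (7 - 6)!
= 7 × 6 × 5 × 4 × 3 × 2
= 5040

Number of injections = 5040


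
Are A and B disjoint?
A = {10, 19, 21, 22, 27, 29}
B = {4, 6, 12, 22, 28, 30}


Disjoint means A ∩ B = ∅.
A ∩ B = {22}
A ∩ B ≠ ∅, so A and B are NOT disjoint.

No, A and B are not disjoint (A ∩ B = {22})


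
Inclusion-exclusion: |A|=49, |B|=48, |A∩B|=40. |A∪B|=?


|A ∪ B| = |A| + |B| - |A ∩ B|
= 49 + 48 - 40
= 57

|A ∪ B| = 57


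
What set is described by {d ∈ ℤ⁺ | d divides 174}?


Checking each candidate:
Condition: positive divisors of 174
Result = {1, 2, 3, 6, 29, 58, 87, 174}

{1, 2, 3, 6, 29, 58, 87, 174}


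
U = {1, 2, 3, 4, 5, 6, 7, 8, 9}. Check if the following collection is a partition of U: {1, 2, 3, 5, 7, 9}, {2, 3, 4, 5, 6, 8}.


A partition requires: (1) non-empty parts, (2) pairwise disjoint, (3) union = U
Parts: {1, 2, 3, 5, 7, 9}, {2, 3, 4, 5, 6, 8}
Union of parts: {1, 2, 3, 4, 5, 6, 7, 8, 9}
U = {1, 2, 3, 4, 5, 6, 7, 8, 9}
All non-empty? True
Pairwise disjoint? False
Covers U? True

No, not a valid partition


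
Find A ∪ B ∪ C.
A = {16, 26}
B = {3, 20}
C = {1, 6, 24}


A ∪ B = {3, 16, 20, 26}
(A ∪ B) ∪ C = {1, 3, 6, 16, 20, 24, 26}

A ∪ B ∪ C = {1, 3, 6, 16, 20, 24, 26}


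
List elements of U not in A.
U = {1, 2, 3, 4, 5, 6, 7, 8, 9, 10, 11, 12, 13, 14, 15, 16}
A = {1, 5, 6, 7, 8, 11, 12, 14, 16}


Aᶜ = U \ A = elements in U but not in A
U = {1, 2, 3, 4, 5, 6, 7, 8, 9, 10, 11, 12, 13, 14, 15, 16}
A = {1, 5, 6, 7, 8, 11, 12, 14, 16}
Aᶜ = {2, 3, 4, 9, 10, 13, 15}

Aᶜ = {2, 3, 4, 9, 10, 13, 15}


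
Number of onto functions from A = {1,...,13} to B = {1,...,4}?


n = |A| = 13, k = |B| = 4. Surjections via inclusion-exclusion:
S(n,k) = Σ(-1)^i × C(k,i) × (k-i)^n, i=0 to k
i=0: (-1)^0×C(4,0)×4^13 = 67108864
i=1: (-1)^1×C(4,1)×3^13 = -6377292
i=2: (-1)^2×C(4,2)×2^13 = 49152
i=3: (-1)^3×C(4,3)×1^13 = -4
i=4: (-1)^4×C(4,4)×0^13 = 0
Total = 60780720

Number of surjections = 60780720


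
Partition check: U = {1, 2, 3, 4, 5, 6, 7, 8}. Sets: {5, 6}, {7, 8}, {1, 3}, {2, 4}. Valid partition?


A partition requires: (1) non-empty parts, (2) pairwise disjoint, (3) union = U
Parts: {5, 6}, {7, 8}, {1, 3}, {2, 4}
Union of parts: {1, 2, 3, 4, 5, 6, 7, 8}
U = {1, 2, 3, 4, 5, 6, 7, 8}
All non-empty? True
Pairwise disjoint? True
Covers U? True

Yes, valid partition


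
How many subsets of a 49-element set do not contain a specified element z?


Subsets of A avoiding z are subsets of A \ {z}, which has 48 elements.
Count = 2^(n-1) = 2^48
= 281474976710656

Number of subsets avoiding z = 281474976710656


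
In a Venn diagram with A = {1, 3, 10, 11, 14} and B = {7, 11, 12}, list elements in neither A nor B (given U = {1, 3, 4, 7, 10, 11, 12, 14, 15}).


A = {1, 3, 10, 11, 14}
B = {7, 11, 12}
Region: in neither A nor B (given U = {1, 3, 4, 7, 10, 11, 12, 14, 15})
Elements: {4, 15}

Elements in neither A nor B (given U = {1, 3, 4, 7, 10, 11, 12, 14, 15}): {4, 15}


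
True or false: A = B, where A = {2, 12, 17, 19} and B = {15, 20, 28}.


Two sets are equal iff they have exactly the same elements.
A = {2, 12, 17, 19}
B = {15, 20, 28}
Differences: {2, 12, 15, 17, 19, 20, 28}
A ≠ B

No, A ≠ B


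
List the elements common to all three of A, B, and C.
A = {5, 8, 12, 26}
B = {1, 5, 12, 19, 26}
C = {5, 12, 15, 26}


A ∩ B = {5, 12, 26}
(A ∩ B) ∩ C = {5, 12, 26}

A ∩ B ∩ C = {5, 12, 26}


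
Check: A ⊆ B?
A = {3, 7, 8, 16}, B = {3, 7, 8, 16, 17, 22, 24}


A ⊆ B means every element of A is in B.
All elements of A are in B.
So A ⊆ B.

Yes, A ⊆ B
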